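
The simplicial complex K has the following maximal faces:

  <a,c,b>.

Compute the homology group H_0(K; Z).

H_0 = Z.

We work with the vertex ordering a < b < c. The simplices of K, each written with vertices in increasing order, are:

  0-simplices (3): a, b, c
  1-simplices (3): ab, ac, bc
  2-simplices (1): abc

so the chain groups are C_0 ≅ Z^3, C_1 ≅ Z^3, C_2 ≅ Z^1.

Boundary ∂_1: C_1 → C_0 maps an edge to its endpoints' difference, ∂[p,q] = q − p.
This gives a 3×3 integer matrix of rank 2; reducing to Smith normal form yields diagonal entries (1,1).

Boundary ∂_2: C_2 → C_1 maps a triangle to the signed sum of its edges. For instance
  ∂abc = bc − ac + ab.
This gives a 3×1 integer matrix of rank 1; reducing to Smith normal form yields diagonal entries (1).

From H_k ≅ ker(∂_k) / im(∂_{k+1}) we obtain:

  H_0: rank C_0 − rank ∂_1 = 3 − 2 = 1, and the invariant factors of ∂_1 are all 1, so H_0 = Z.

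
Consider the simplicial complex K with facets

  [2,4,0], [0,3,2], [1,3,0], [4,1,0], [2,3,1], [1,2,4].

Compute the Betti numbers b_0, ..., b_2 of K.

Fix the vertex order 0 < 1 < 2 < 3 < 4 and write every simplex with vertices in increasing order. Then dim K = 2 and the simplices of K are:

  0-simplices (5): [0], [1], [2], [3], [4]
  1-simplices (9): [0,1], [0,2], [0,3], [0,4], [1,2], [1,3], [1,4], [2,3], [2,4]
  2-simplices (6): [0,1,3], [0,1,4], [0,2,3], [0,2,4], [1,2,3], [1,2,4]

so the chain groups are C_0 ≅ Z^5, C_1 ≅ Z^9, C_2 ≅ Z^6.

∂_1: C_1 → C_0 sends each edge [p,q] (with p < q) to q − p.
The 5×9 boundary matrix has rank 4 and Smith normal form diag(1,1,1,1).

∂_2: C_2 → C_1 sends each 2-simplex [p,q,r] to [q,r] − [p,r] + [p,q]. For instance
  ∂[1,2,4] = [2,4] − [1,4] + [1,2],
  ∂[0,1,4] = [1,4] − [0,4] + [0,1].
The 9×6 boundary matrix has rank 5 and Smith normal form diag(1,1,1,1,1).

Computing H_k = (kernel of ∂_k) / (image of ∂_{k+1}):

  H_0: rank C_0 − rank ∂_1 = 5 − 4 = 1, and the invariant factors of ∂_1 are all 1, so H_0 = Z.
  H_1: rank ker ∂_1 − rank ∂_2 = (9 − 4) − 5 = 0, and the invariant factors of ∂_2 are all 1, so H_1 = 0.
  H_2: rank ker ∂_2 − rank ∂_3 = (6 − 5) − 0 = 1, and there is no ∂_3, so H_2 = Z.

As a check, the Euler characteristic is 5 − 9 + 6 = 2, which agrees with 1 − 0 + 1 = 2.
(K is a triangulation of the 2-sphere S^2.)

Hence the Betti numbers are b_0 = 1, b_1 = 0, b_2 = 1.

b_0 = 1, b_1 = 0, b_2 = 1.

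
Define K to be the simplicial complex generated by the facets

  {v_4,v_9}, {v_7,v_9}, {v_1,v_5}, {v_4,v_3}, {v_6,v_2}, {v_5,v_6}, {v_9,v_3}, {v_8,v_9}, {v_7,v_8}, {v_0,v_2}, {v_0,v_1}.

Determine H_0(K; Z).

H_0 = Z^2.

Order the vertices as v_0 < v_1 < v_2 < v_3 < v_4 < v_5 < v_6 < v_7 < v_8 < v_9. Listing each simplex with vertices in this order, K has dimension 1 with simplices:

  0-simplices (10): [v_0], [v_1], [v_2], [v_3], [v_4], [v_5], [v_6], [v_7], [v_8], [v_9]
  1-simplices (11): [v_0,v_1], [v_0,v_2], [v_1,v_5], [v_2,v_6], [v_3,v_4], [v_3,v_9], [v_4,v_9], [v_5,v_6], [v_7,v_8], [v_7,v_9], [v_8,v_9]

so the chain groups are C_0 ≅ Z^10, C_1 ≅ Z^11.

Boundary ∂_1: C_1 → C_0 is given by ∂[p,q] = [q] − [p]. For instance
  ∂[v_8,v_9] = [v_9] − [v_8].
The 10×11 boundary matrix has rank 8 and Smith normal form diag(1,1,1,1,1,1,1,1).

Computing H_k = (kernel of ∂_k) / (image of ∂_{k+1}):

  H_0: rank C_0 − rank ∂_1 = 10 − 8 = 2, and the invariant factors of ∂_1 are all 1, so H_0 = Z^2.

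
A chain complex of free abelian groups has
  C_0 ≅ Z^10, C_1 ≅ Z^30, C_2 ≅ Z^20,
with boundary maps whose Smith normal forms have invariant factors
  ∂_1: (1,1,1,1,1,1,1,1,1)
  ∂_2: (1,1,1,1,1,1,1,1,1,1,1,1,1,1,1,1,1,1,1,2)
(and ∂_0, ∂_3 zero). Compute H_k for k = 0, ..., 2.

H_0: b_0 = 10 − 0 − 9 = 1; torsion from ∂_1 factors > 1: none. So H_0 = Z.
H_1: b_1 = 30 − 9 − 20 = 1; torsion from ∂_2 factors > 1: [2]. So H_1 = Z ⊕ Z/2Z.
H_2: b_2 = 20 − 20 − 0 = 0; torsion from ∂_3 factors > 1: none. So H_2 = 0.

H_0 = Z,  H_1 = Z ⊕ Z/2Z,  H_2 = 0.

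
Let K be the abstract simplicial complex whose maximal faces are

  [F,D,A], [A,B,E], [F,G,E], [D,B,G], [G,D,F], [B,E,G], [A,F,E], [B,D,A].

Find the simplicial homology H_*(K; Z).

Order the vertices as A < B < D < E < F < G. Listing each simplex with vertices in this order, K has dimension 2 with simplices:

  0-simplices (6): A, B, D, E, F, G
  1-simplices (12): AB, AD, AE, AF, BD, BE, BG, DF, DG, EF, EG, FG
  2-simplices (8): ABD, ABE, ADF, AEF, BDG, BEG, DFG, EFG

Hence C_0 ≅ Z^6, C_1 ≅ Z^12, C_2 ≅ Z^8.

∂_1: C_1 → C_0 sends each edge [p,q] (with p < q) to q − p. For instance
  ∂DF = F − D.
The resulting 6×12 matrix has rank 5, and its Smith normal form has invariant factors (1,1,1,1,1).

∂_2: C_2 → C_1 sends each 2-simplex [p,q,r] to [q,r] − [p,r] + [p,q]. For instance
  ∂EFG = FG − EG + EF,
  ∂ABE = BE − AE + AB.
As a 12×8 matrix over Z this has rank 7, with invariant factors (1,1,1,1,1,1,1).

Now H_k = ker ∂_k / im ∂_{k+1}, so:

  H_0: rank C_0 − rank ∂_1 = 6 − 5 = 1, and the invariant factors of ∂_1 are all 1, so H_0 = Z.
  H_1: rank ker ∂_1 − rank ∂_2 = (12 − 5) − 7 = 0, and the invariant factors of ∂_2 are all 1, so H_1 = 0.
  H_2: rank ker ∂_2 − rank ∂_3 = (8 − 7) − 0 = 1, and there is no ∂_3, so H_2 = Z.

(K is a triangulation of the 2-sphere S^2.)

H_0 = Z,  H_1 = 0,  H_2 = Z.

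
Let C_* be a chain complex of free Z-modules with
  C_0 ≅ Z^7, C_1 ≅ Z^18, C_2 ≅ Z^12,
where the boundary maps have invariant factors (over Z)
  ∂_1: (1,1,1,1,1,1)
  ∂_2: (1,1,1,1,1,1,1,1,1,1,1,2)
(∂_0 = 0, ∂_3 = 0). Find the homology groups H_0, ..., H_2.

H_0 ≅ Z,  H_1 ≅ Z_2,  H_2 = 0.

H_0: b_0 = 7 − 0 − 6 = 1; torsion from ∂_1 factors > 1: none. So H_0 ≅ Z.
H_1: b_1 = 18 − 6 − 12 = 0; torsion from ∂_2 factors > 1: [2]. So H_1 ≅ Z_2.
H_2: b_2 = 12 − 12 − 0 = 0; torsion from ∂_3 factors > 1: none. So H_2 ≅ 0.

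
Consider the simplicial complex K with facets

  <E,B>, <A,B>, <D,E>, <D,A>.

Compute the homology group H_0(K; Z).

K has 4 vertices, 4 edges.
rank ∂_0 = 0, rank ∂_1 = 3 ⇒ b_0 = 4 − 0 − 3 = 1; all invariant factors of ∂_1 are 1 so no torsion. So H_0 ≅ Z.

H_0 ≅ Z.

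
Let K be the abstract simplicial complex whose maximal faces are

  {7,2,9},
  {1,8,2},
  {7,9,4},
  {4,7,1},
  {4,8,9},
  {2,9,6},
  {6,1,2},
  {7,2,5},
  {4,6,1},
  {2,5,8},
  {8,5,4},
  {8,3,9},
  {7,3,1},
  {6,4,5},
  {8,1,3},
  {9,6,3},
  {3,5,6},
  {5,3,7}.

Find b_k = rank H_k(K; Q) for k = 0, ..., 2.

b_0 = 1, b_1 = 2, b_2 = 1.

We work with the vertex ordering 1 < 2 < 3 < 4 < 5 < 6 < 7 < 8 < 9. The simplices of K, each written with vertices in increasing order, are:

  0-simplices (9): [1], [2], [3], [4], [5], [6], [7], [8], [9]
  1-simplices (27): (27 of them)
  2-simplices (18): [1,2,6], [1,2,8], [1,3,7], [1,3,8], [1,4,6], [1,4,7], [2,5,7], [2,5,8], [2,6,9], [2,7,9], [3,5,6], [3,5,7], [3,6,9], [3,8,9], [4,5,6], [4,5,8], [4,7,9], [4,8,9]

Hence C_0 ≅ Z^9, C_1 ≅ Z^27, C_2 ≅ Z^18.

Boundary ∂_1: C_1 → C_0 maps an edge to its endpoints' difference, ∂[p,q] = q − p.
This gives a 9×27 integer matrix of rank 8; reducing to Smith normal form yields diagonal entries (1,1,1,1,1,1,1,1).

∂_2: C_2 → C_1 sends each 2-simplex [p,q,r] to [q,r] − [p,r] + [p,q]. For instance
  ∂[4,5,6] = [5,6] − [4,6] + [4,5],
  ∂[1,3,8] = [3,8] − [1,8] + [1,3].
The 27×18 boundary matrix has rank 17 and Smith normal form diag(1,1,1,1,1,1,1,1,1,1,1,1,1,1,1,1,1).

From H_k ≅ ker(∂_k) / im(∂_{k+1}) we obtain:

  H_0: rank C_0 − rank ∂_1 = 9 − 8 = 1, and the invariant factors of ∂_1 are all 1, so H_0 = Z.
  H_1: rank ker ∂_1 − rank ∂_2 = (27 − 8) − 17 = 2, and the invariant factors of ∂_2 are all 1, so H_1 = Z^2.
  H_2: rank ker ∂_2 − rank ∂_3 = (18 − 17) − 0 = 1, and there is no ∂_3, so H_2 = Z.

As a check, the Euler characteristic is 9 − 27 + 18 = 0, which agrees with 1 − 2 + 1 = 0.

Hence the Betti numbers are b_0 = 1, b_1 = 2, b_2 = 1.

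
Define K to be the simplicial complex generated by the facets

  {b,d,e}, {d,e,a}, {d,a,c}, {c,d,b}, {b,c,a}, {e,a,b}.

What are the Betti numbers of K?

b_0 = 1, b_1 = 0, b_2 = 1.

Order the vertices as a < b < c < d < e. Listing each simplex with vertices in this order, K has dimension 2 with simplices:

  0-simplices (5): a, b, c, d, e
  1-simplices (9): ab, ac, ad, ae, bc, bd, be, cd, de
  2-simplices (6): abc, abe, acd, ade, bcd, bde

so the chain groups are C_0 ≅ Z^5, C_1 ≅ Z^9, C_2 ≅ Z^6.

Boundary ∂_1: C_1 → C_0 maps an edge to its endpoints' difference, ∂[p,q] = q − p.
The resulting 5×9 matrix has rank 4, and its Smith normal form has invariant factors (1,1,1,1).

The boundary map ∂_2: C_2 → C_1 maps a triangle to the signed sum of its edges. For instance
  ∂abc = bc − ac + ab,
  ∂bde = de − be + bd.
As a 9×6 matrix over Z this has rank 5, with invariant factors (1,1,1,1,1).

Reading off H_k = ker ∂_k / im ∂_{k+1}:

  H_0: rank C_0 − rank ∂_1 = 5 − 4 = 1, and the invariant factors of ∂_1 are all 1, so H_0 = Z.
  H_1: rank ker ∂_1 − rank ∂_2 = (9 − 4) − 5 = 0, and the invariant factors of ∂_2 are all 1, so H_1 = 0.
  H_2: rank ker ∂_2 − rank ∂_3 = (6 − 5) − 0 = 1, and there is no ∂_3, so H_2 = Z.

Hence the Betti numbers are b_0 = 1, b_1 = 0, b_2 = 1.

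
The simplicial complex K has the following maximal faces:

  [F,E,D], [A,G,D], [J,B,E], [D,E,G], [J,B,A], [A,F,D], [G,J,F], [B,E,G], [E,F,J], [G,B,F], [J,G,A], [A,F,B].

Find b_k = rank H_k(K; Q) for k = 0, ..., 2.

Order the vertices as A < B < D < E < F < G < J. Listing each simplex with vertices in this order, K has dimension 2 with simplices:

  0-simplices (7): A, B, D, E, F, G, J
  1-simplices (18): AB, AD, AF, AG, AJ, BE, BF, BG, BJ, DE, DF, DG, EF, EG, EJ, FG, FJ, GJ
  2-simplices (12): ABF, ABJ, ADF, ADG, AGJ, BEG, BEJ, BFG, DEF, DEG, EFJ, FGJ

so the chain groups are C_0 ≅ Z^7, C_1 ≅ Z^18, C_2 ≅ Z^12.

The boundary map ∂_1: C_1 → C_0 maps an edge to its endpoints' difference, ∂[p,q] = q − p. For instance
  ∂DF = F − D.
As a 7×18 matrix over Z this has rank 6, with invariant factors (1,1,1,1,1,1).

The boundary map ∂_2: C_2 → C_1 maps a triangle to the signed sum of its edges. For instance
  ∂ADG = DG − AG + AD,
  ∂EFJ = FJ − EJ + EF.
The resulting 18×12 matrix has rank 12, and its Smith normal form has invariant factors (1,1,1,1,1,1,1,1,1,1,1,2).

From H_k ≅ ker(∂_k) / im(∂_{k+1}) we obtain:

  H_0: rank C_0 − rank ∂_1 = 7 − 6 = 1, and the invariant factors of ∂_1 are all 1, so H_0 = Z.
  H_1: rank ker ∂_1 − rank ∂_2 = (18 − 6) − 12 = 0, and ∂_2 has invariant factor 2 > 1, so H_1 = Z/2.
  H_2: rank ker ∂_2 − rank ∂_3 = (12 − 12) − 0 = 0, and there is no ∂_3, so H_2 = 0.

As a check, the Euler characteristic is 7 − 18 + 12 = 1, which agrees with 1 − 0 + 0 = 1.

Hence the Betti numbers are b_0 = 1, b_1 = 0, b_2 = 0.

b_0 = 1, b_1 = 0, b_2 = 0.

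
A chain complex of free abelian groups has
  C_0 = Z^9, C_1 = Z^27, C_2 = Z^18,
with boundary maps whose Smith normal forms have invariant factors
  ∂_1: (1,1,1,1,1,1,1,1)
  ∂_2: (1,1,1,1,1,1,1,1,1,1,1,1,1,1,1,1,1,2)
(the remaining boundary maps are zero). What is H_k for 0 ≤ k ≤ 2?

H_0: b_0 = 9 − 0 − 8 = 1; torsion from ∂_1 factors > 1: none. So H_0 = Z.
H_1: b_1 = 27 − 8 − 18 = 1; torsion from ∂_2 factors > 1: [2]. So H_1 = Z ⊕ Z/2.
H_2: b_2 = 18 − 18 − 0 = 0; torsion from ∂_3 factors > 1: none. So H_2 = 0.

H_0 = Z,  H_1 = Z ⊕ Z/2,  H_2 = 0.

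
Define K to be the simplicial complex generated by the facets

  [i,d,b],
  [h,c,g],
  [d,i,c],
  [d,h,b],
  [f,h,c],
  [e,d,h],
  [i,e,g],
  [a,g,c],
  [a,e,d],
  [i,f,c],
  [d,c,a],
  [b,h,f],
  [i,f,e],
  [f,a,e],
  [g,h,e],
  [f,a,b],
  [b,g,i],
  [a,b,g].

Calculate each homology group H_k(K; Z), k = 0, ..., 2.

Take the total order a < b < c < d < e < f < g < h < i on the vertex set. Then K (dimension 2) consists of the simplices:

  0-simplices (9): a, b, c, d, e, f, g, h, i
  1-simplices (27): ab, ac, ad, ae, af, ag, bd, bf, bg, bh, bi, cd, cf, cg, ch, ci, de, dh, di, ef, eg, eh, ei, fh, fi, gh, gi
  2-simplices (18): abf, abg, acd, acg, ade, aef, bdh, bdi, bfh, bgi, cdi, cfh, cfi, cgh, deh, efi, egh, egi

giving chain groups C_0 ≅ Z^9, C_1 ≅ Z^27, C_2 ≅ Z^18.

The boundary map ∂_1: C_1 → C_0 sends each edge [p,q] (with p < q) to q − p.
This gives a 9×27 integer matrix of rank 8; reducing to Smith normal form yields diagonal entries (1,1,1,1,1,1,1,1).

∂_2: C_2 → C_1 acts by ∂[p,q,r] = [q,r] − [p,r] + [p,q]. For instance
  ∂cfi = fi − ci + cf,
  ∂bgi = gi − bi + bg.
The resulting 27×18 matrix has rank 17, and its Smith normal form has invariant factors (1,1,1,1,1,1,1,1,1,1,1,1,1,1,1,1,1).

Computing H_k = (kernel of ∂_k) / (image of ∂_{k+1}):

  H_0: rank C_0 − rank ∂_1 = 9 − 8 = 1, and the invariant factors of ∂_1 are all 1, so H_0 ≅ Z.
  H_1: rank ker ∂_1 − rank ∂_2 = (27 − 8) − 17 = 2, and the invariant factors of ∂_2 are all 1, so H_1 ≅ Z^2.
  H_2: rank ker ∂_2 − rank ∂_3 = (18 − 17) − 0 = 1, and there is no ∂_3, so H_2 ≅ Z.

(K is a triangulation of the torus T^2.)

H_0 = Z,  H_1 = Z^2,  H_2 = Z.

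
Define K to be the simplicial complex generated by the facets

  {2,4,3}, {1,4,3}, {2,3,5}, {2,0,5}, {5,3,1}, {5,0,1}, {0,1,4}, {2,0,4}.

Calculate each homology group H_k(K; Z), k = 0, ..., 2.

Fix the vertex order 0 < 1 < 2 < 3 < 4 < 5 and write every simplex with vertices in increasing order. Then dim K = 2 and the simplices of K are:

  0-simplices (6): [0], [1], [2], [3], [4], [5]
  1-simplices (12): [0,1], [0,2], [0,4], [0,5], [1,3], [1,4], [1,5], [2,3], [2,4], [2,5], [3,4], [3,5]
  2-simplices (8): [0,1,4], [0,1,5], [0,2,4], [0,2,5], [1,3,4], [1,3,5], [2,3,4], [2,3,5]

giving chain groups C_0 ≅ Z^6, C_1 ≅ Z^12, C_2 ≅ Z^8.

The boundary map ∂_1: C_1 → C_0 maps an edge to its endpoints' difference, ∂[p,q] = q − p.
As a 6×12 matrix over Z this has rank 5, with invariant factors (1,1,1,1,1).

The boundary map ∂_2: C_2 → C_1 sends each 2-simplex [p,q,r] to [q,r] − [p,r] + [p,q]. For instance
  ∂[1,3,5] = [3,5] − [1,5] + [1,3],
  ∂[1,3,4] = [3,4] − [1,4] + [1,3].
The 12×8 boundary matrix has rank 7 and Smith normal form diag(1,1,1,1,1,1,1).

From H_k ≅ ker(∂_k) / im(∂_{k+1}) we obtain:

  H_0: rank C_0 − rank ∂_1 = 6 − 5 = 1, and the invariant factors of ∂_1 are all 1, so H_0 = Z.
  H_1: rank ker ∂_1 − rank ∂_2 = (12 − 5) − 7 = 0, and the invariant factors of ∂_2 are all 1, so H_1 = 0.
  H_2: rank ker ∂_2 − rank ∂_3 = (8 − 7) − 0 = 1, and there is no ∂_3, so H_2 = Z.

As a check, the Euler characteristic is 6 − 12 + 8 = 2, which agrees with 1 − 0 + 1 = 2.
(K is a triangulation of the 2-sphere S^2.)

H_0 = Z,  H_1 = 0,  H_2 = Z.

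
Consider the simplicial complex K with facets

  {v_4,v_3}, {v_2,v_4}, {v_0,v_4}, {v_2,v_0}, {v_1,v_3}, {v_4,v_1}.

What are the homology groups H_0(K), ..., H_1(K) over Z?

H_0 ≅ Z,  H_1 ≅ Z^2.

We work with the vertex ordering v_0 < v_1 < v_2 < v_3 < v_4. The simplices of K, each written with vertices in increasing order, are:

  0-simplices (5): [v_0], [v_1], [v_2], [v_3], [v_4]
  1-simplices (6): [v_0,v_2], [v_0,v_4], [v_1,v_3], [v_1,v_4], [v_2,v_4], [v_3,v_4]

giving chain groups C_0 ≅ Z^5, C_1 ≅ Z^6.

∂_1: C_1 → C_0 maps an edge to its endpoints' difference, ∂[p,q] = q − p.
As a 5×6 matrix over Z this has rank 4, with invariant factors (1,1,1,1).

Now H_k = ker ∂_k / im ∂_{k+1}, so:

  H_0: rank C_0 − rank ∂_1 = 5 − 4 = 1, and the invariant factors of ∂_1 are all 1, so H_0 ≅ Z.
  H_1: rank ker ∂_1 − rank ∂_2 = (6 − 4) − 0 = 2, and there is no ∂_2, so H_1 ≅ Z^2.

(K is a triangulation of a wedge of 2 circles.)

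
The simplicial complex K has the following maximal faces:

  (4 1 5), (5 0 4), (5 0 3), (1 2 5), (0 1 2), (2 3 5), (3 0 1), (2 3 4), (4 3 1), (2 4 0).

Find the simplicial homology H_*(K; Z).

H_0 = Z,  H_1 = Z/2Z,  H_2 = 0.

Take the total order 0 < 1 < 2 < 3 < 4 < 5 on the vertex set. Then K (dimension 2) consists of the simplices:

  0-simplices (6): [0], [1], [2], [3], [4], [5]
  1-simplices (15): [0,1], [0,2], [0,3], [0,4], [0,5], [1,2], [1,3], [1,4], [1,5], [2,3], [2,4], [2,5], [3,4], [3,5], [4,5]
  2-simplices (10): [0,1,2], [0,1,3], [0,2,4], [0,3,5], [0,4,5], [1,2,5], [1,3,4], [1,4,5], [2,3,4], [2,3,5]

giving chain groups C_0 ≅ Z^6, C_1 ≅ Z^15, C_2 ≅ Z^10.

Boundary ∂_1: C_1 → C_0 maps an edge to its endpoints' difference, ∂[p,q] = q − p.
This gives a 6×15 integer matrix of rank 5; reducing to Smith normal form yields diagonal entries (1,1,1,1,1).

Boundary ∂_2: C_2 → C_1 maps a triangle to the signed sum of its edges. For instance
  ∂[0,4,5] = [4,5] − [0,5] + [0,4],
  ∂[1,3,4] = [3,4] − [1,4] + [1,3].
The 15×10 boundary matrix has rank 10 and Smith normal form diag(1,1,1,1,1,1,1,1,1,2).

From H_k ≅ ker(∂_k) / im(∂_{k+1}) we obtain:

  H_0: rank C_0 − rank ∂_1 = 6 − 5 = 1, and the invariant factors of ∂_1 are all 1, so H_0 = Z.
  H_1: rank ker ∂_1 − rank ∂_2 = (15 − 5) − 10 = 0, and ∂_2 has invariant factor 2 > 1, so H_1 = Z/2Z.
  H_2: rank ker ∂_2 − rank ∂_3 = (10 − 10) − 0 = 0, and there is no ∂_3, so H_2 = 0.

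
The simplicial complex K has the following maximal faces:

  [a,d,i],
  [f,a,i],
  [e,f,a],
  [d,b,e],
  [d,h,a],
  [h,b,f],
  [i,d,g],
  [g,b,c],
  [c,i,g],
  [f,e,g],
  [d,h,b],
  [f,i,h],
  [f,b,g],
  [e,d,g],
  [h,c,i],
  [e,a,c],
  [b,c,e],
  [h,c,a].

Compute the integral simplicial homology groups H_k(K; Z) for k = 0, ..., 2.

H_0 = Z,  H_1 = Z × Z/2,  H_2 = 0.

Fix the vertex order a < b < c < d < e < f < g < h < i and write every simplex with vertices in increasing order. Then dim K = 2 and the simplices of K are:

  0-simplices (9): a, b, c, d, e, f, g, h, i
  1-simplices (27): ac, ad, ae, af, ah, ai, bc, bd, be, bf, bg, bh, ce, cg, ch, ci, de, dg, dh, di, ef, eg, fg, fh, fi, gi, hi
  2-simplices (18): ace, ach, adh, adi, aef, afi, bce, bcg, bde, bdh, bfg, bfh, cgi, chi, deg, dgi, efg, fhi

giving chain groups C_0 ≅ Z^9, C_1 ≅ Z^27, C_2 ≅ Z^18.

Boundary ∂_1: C_1 → C_0 sends each edge [p,q] (with p < q) to q − p. For instance
  ∂hi = i − h.
The 9×27 boundary matrix has rank 8 and Smith normal form diag(1,1,1,1,1,1,1,1).

Boundary ∂_2: C_2 → C_1 sends each 2-simplex [p,q,r] to [q,r] − [p,r] + [p,q]. For instance
  ∂fhi = hi − fi + fh,
  ∂adi = di − ai + ad.
As a 27×18 matrix over Z this has rank 18, with invariant factors (1,1,1,1,1,1,1,1,1,1,1,1,1,1,1,1,1,2).

Reading off H_k = ker ∂_k / im ∂_{k+1}:

  H_0: rank C_0 − rank ∂_1 = 9 − 8 = 1, and the invariant factors of ∂_1 are all 1, so H_0 ≅ Z.
  H_1: rank ker ∂_1 − rank ∂_2 = (27 − 8) − 18 = 1, and ∂_2 has invariant factor 2 > 1, so H_1 ≅ Z × Z/2.
  H_2: rank ker ∂_2 − rank ∂_3 = (18 − 18) − 0 = 0, and there is no ∂_3, so H_2 ≅ 0.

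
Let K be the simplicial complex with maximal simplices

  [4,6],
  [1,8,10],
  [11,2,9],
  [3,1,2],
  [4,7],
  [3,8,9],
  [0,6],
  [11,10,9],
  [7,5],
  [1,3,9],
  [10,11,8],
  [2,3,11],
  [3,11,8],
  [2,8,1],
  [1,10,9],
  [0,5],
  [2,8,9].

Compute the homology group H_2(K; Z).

K has 12 vertices, 23 edges, 12 triangles.
rank ∂_2 = 12, rank ∂_3 = 0 ⇒ b_2 = 12 − 12 − 0 = 0. So H_2 = 0.

H_2 ≅ 0.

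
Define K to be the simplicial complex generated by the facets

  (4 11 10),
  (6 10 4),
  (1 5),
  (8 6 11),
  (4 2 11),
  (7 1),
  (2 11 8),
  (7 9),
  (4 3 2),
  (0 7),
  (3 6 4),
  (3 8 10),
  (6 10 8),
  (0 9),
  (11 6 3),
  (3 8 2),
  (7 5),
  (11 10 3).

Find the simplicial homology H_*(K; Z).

H_0 = Z^2,  H_1 = Z^2 ⊕ Z/2,  H_2 = 0.

Fix the vertex order 0 < 1 < 2 < 3 < 4 < 5 < 6 < 7 < 8 < 9 < 10 < 11 and write every simplex with vertices in increasing order. Then dim K = 2 and the simplices of K are:

  0-simplices (12): [0], [1], [2], [3], [4], [5], [6], [7], [8], [9], [10], [11]
  1-simplices (24): (24 of them)
  2-simplices (12): [2,3,4], [2,3,8], [2,4,11], [2,8,11], [3,4,6], [3,6,11], [3,8,10], [3,10,11], [4,6,10], [4,10,11], [6,8,10], [6,8,11]

Hence C_0 ≅ Z^12, C_1 ≅ Z^24, C_2 ≅ Z^12.

∂_1: C_1 → C_0 sends each edge [p,q] (with p < q) to q − p.
This gives a 12×24 integer matrix of rank 10; reducing to Smith normal form yields diagonal entries (1,1,1,1,1,1,1,1,1,1).

Boundary ∂_2: C_2 → C_1 acts by ∂[p,q,r] = [q,r] − [p,r] + [p,q]. For instance
  ∂[2,3,4] = [3,4] − [2,4] + [2,3],
  ∂[3,8,10] = [8,10] − [3,10] + [3,8].
The resulting 24×12 matrix has rank 12, and its Smith normal form has invariant factors (1,1,1,1,1,1,1,1,1,1,1,2).

From H_k ≅ ker(∂_k) / im(∂_{k+1}) we obtain:

  H_0: rank C_0 − rank ∂_1 = 12 − 10 = 2, and the invariant factors of ∂_1 are all 1, so H_0 = Z^2.
  H_1: rank ker ∂_1 − rank ∂_2 = (24 − 10) − 12 = 2, and ∂_2 has invariant factor 2 > 1, so H_1 = Z^2 ⊕ Z/2.
  H_2: rank ker ∂_2 − rank ∂_3 = (12 − 12) − 0 = 0, and there is no ∂_3, so H_2 = 0.

As a check, the Euler characteristic is 12 − 24 + 12 = 0, which agrees with 2 − 2 + 0 = 0.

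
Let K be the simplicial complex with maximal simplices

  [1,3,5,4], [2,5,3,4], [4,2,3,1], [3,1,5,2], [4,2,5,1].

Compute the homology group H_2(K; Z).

Fix the vertex order 1 < 2 < 3 < 4 < 5 and write every simplex with vertices in increasing order. Then dim K = 3 and the simplices of K are:

  0-simplices (5): [1], [2], [3], [4], [5]
  1-simplices (10): [1,2], [1,3], [1,4], [1,5], [2,3], [2,4], [2,5], [3,4], [3,5], [4,5]
  2-simplices (10): [1,2,3], [1,2,4], [1,2,5], [1,3,4], [1,3,5], [1,4,5], [2,3,4], [2,3,5], [2,4,5], [3,4,5]
  3-simplices (5): [1,2,3,4], [1,2,3,5], [1,2,4,5], [1,3,4,5], [2,3,4,5]

so the chain groups are C_0 ≅ Z^5, C_1 ≅ Z^10, C_2 ≅ Z^10, C_3 ≅ Z^5.

Boundary ∂_1: C_1 → C_0 is given by ∂[p,q] = [q] − [p].
This gives a 5×10 integer matrix of rank 4; reducing to Smith normal form yields diagonal entries (1,1,1,1).

∂_2: C_2 → C_1 sends each 2-simplex [p,q,r] to [q,r] − [p,r] + [p,q]. For instance
  ∂[1,2,4] = [2,4] − [1,4] + [1,2],
  ∂[3,4,5] = [4,5] − [3,5] + [3,4].
As a 10×10 matrix over Z this has rank 6, with invariant factors (1,1,1,1,1,1).

The boundary map ∂_3: C_3 → C_2 sends each 3-simplex σ to the alternating sum Σ_i (−1)^i (σ with its i-th vertex removed). For instance
  ∂[1,2,3,5] = [2,3,5] − [1,3,5] + [1,2,5] − [1,2,3],
  ∂[1,2,3,4] = [2,3,4] − [1,3,4] + [1,2,4] − [1,2,3].
The resulting 10×5 matrix has rank 4, and its Smith normal form has invariant factors (1,1,1,1).

Reading off H_k = ker ∂_k / im ∂_{k+1}:

  H_2: rank ker ∂_2 − rank ∂_3 = (10 − 6) − 4 = 0, and the invariant factors of ∂_3 are all 1, so H_2 = 0.

H_2 = 0.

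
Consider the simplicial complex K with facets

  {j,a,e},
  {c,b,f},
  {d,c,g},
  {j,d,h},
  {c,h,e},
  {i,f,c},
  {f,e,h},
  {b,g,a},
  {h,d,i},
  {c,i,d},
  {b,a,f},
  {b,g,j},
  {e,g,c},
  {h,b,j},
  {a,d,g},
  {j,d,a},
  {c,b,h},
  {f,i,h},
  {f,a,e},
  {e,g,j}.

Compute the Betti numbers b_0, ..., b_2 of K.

Fix the vertex order a < b < c < d < e < f < g < h < i < j and write every simplex with vertices in increasing order. Then dim K = 2 and the simplices of K are:

  0-simplices (10): a, b, c, d, e, f, g, h, i, j
  1-simplices (30): ab, ad, ae, af, ag, aj, bc, bf, bg, bh, bj, cd, ce, cf, cg, ch, ci, dg, dh, di, dj, ef, eg, eh, ej, fh, fi, gj, hi, hj
  2-simplices (20): abf, abg, adg, adj, aef, aej, bcf, bch, bgj, bhj, cdg, cdi, ceg, ceh, cfi, dhi, dhj, efh, egj, fhi

giving chain groups C_0 ≅ Z^10, C_1 ≅ Z^30, C_2 ≅ Z^20.

∂_1: C_1 → C_0 maps an edge to its endpoints' difference, ∂[p,q] = q − p.
As a 10×30 matrix over Z this has rank 9, with invariant factors (1,1,1,1,1,1,1,1,1).

The boundary map ∂_2: C_2 → C_1 sends each 2-simplex [p,q,r] to [q,r] − [p,r] + [p,q]. For instance
  ∂bch = ch − bh + bc,
  ∂cdg = dg − cg + cd.
This gives a 30×20 integer matrix of rank 20; reducing to Smith normal form yields diagonal entries (1,1,1,1,1,1,1,1,1,1,1,1,1,1,1,1,1,1,1,2).

Now H_k = ker ∂_k / im ∂_{k+1}, so:

  H_0: rank C_0 − rank ∂_1 = 10 − 9 = 1, and the invariant factors of ∂_1 are all 1, so H_0 ≅ Z.
  H_1: rank ker ∂_1 − rank ∂_2 = (30 − 9) − 20 = 1, and ∂_2 has invariant factor 2 > 1, so H_1 ≅ Z ⊕ Z_2.
  H_2: rank ker ∂_2 − rank ∂_3 = (20 − 20) − 0 = 0, and there is no ∂_3, so H_2 ≅ 0.

Hence the Betti numbers are b_0 = 1, b_1 = 1, b_2 = 0.

b_0 = 1, b_1 = 1, b_2 = 0.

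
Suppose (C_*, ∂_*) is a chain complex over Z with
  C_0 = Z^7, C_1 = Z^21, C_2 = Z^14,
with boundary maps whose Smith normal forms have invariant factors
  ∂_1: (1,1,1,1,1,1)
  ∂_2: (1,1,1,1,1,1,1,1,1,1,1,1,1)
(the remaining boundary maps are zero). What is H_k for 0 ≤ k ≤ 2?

H_0: b_0 = 7 − 0 − 6 = 1; torsion from ∂_1 factors > 1: none. So H_0 ≅ Z.
H_1: b_1 = 21 − 6 − 13 = 2; torsion from ∂_2 factors > 1: none. So H_1 ≅ Z^2.
H_2: b_2 = 14 − 13 − 0 = 1; torsion from ∂_3 factors > 1: none. So H_2 ≅ Z.

H_0 ≅ Z,  H_1 ≅ Z^2,  H_2 ≅ Z.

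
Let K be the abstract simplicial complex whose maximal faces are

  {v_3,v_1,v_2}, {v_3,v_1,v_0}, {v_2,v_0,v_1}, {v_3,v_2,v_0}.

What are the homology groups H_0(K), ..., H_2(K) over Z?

We work with the vertex ordering v_0 < v_1 < v_2 < v_3. The simplices of K, each written with vertices in increasing order, are:

  0-simplices (4): [v_0], [v_1], [v_2], [v_3]
  1-simplices (6): [v_0,v_1], [v_0,v_2], [v_0,v_3], [v_1,v_2], [v_1,v_3], [v_2,v_3]
  2-simplices (4): [v_0,v_1,v_2], [v_0,v_1,v_3], [v_0,v_2,v_3], [v_1,v_2,v_3]

so the chain groups are C_0 ≅ Z^4, C_1 ≅ Z^6, C_2 ≅ Z^4.

Boundary ∂_1: C_1 → C_0 is given by ∂[p,q] = [q] − [p]. For instance
  ∂[v_2,v_3] = [v_3] − [v_2].
The 4×6 boundary matrix has rank 3 and Smith normal form diag(1,1,1).

Boundary ∂_2: C_2 → C_1 maps a triangle to the signed sum of its edges. For instance
  ∂[v_0,v_1,v_2] = [v_1,v_2] − [v_0,v_2] + [v_0,v_1],
  ∂[v_1,v_2,v_3] = [v_2,v_3] − [v_1,v_3] + [v_1,v_2].
The 6×4 boundary matrix has rank 3 and Smith normal form diag(1,1,1).

Now H_k = ker ∂_k / im ∂_{k+1}, so:

  H_0: rank C_0 − rank ∂_1 = 4 − 3 = 1, and the invariant factors of ∂_1 are all 1, so H_0 ≅ Z.
  H_1: rank ker ∂_1 − rank ∂_2 = (6 − 3) − 3 = 0, and the invariant factors of ∂_2 are all 1, so H_1 ≅ 0.
  H_2: rank ker ∂_2 − rank ∂_3 = (4 − 3) − 0 = 1, and there is no ∂_3, so H_2 ≅ Z.

(K is a triangulation of the 2-sphere S^2.)

H_0 ≅ Z,  H_1 = 0,  H_2 ≅ Z.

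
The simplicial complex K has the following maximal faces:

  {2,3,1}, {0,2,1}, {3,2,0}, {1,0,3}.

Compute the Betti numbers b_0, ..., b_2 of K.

Take the total order 0 < 1 < 2 < 3 on the vertex set. Then K (dimension 2) consists of the simplices:

  0-simplices (4): [0], [1], [2], [3]
  1-simplices (6): [0,1], [0,2], [0,3], [1,2], [1,3], [2,3]
  2-simplices (4): [0,1,2], [0,1,3], [0,2,3], [1,2,3]

so the chain groups are C_0 ≅ Z^4, C_1 ≅ Z^6, C_2 ≅ Z^4.

The boundary map ∂_1: C_1 → C_0 maps an edge to its endpoints' difference, ∂[p,q] = q − p. For instance
  ∂[0,2] = [2] − [0].
The 4×6 boundary matrix has rank 3 and Smith normal form diag(1,1,1).

∂_2: C_2 → C_1 acts by ∂[p,q,r] = [q,r] − [p,r] + [p,q]. For instance
  ∂[1,2,3] = [2,3] − [1,3] + [1,2],
  ∂[0,1,2] = [1,2] − [0,2] + [0,1].
This gives a 6×4 integer matrix of rank 3; reducing to Smith normal form yields diagonal entries (1,1,1).

Computing H_k = (kernel of ∂_k) / (image of ∂_{k+1}):

  H_0: rank C_0 − rank ∂_1 = 4 − 3 = 1, and the invariant factors of ∂_1 are all 1, so H_0 = Z.
  H_1: rank ker ∂_1 − rank ∂_2 = (6 − 3) − 3 = 0, and the invariant factors of ∂_2 are all 1, so H_1 = 0.
  H_2: rank ker ∂_2 − rank ∂_3 = (4 − 3) − 0 = 1, and there is no ∂_3, so H_2 = Z.

Hence the Betti numbers are b_0 = 1, b_1 = 0, b_2 = 1.

b_0 = 1, b_1 = 0, b_2 = 1.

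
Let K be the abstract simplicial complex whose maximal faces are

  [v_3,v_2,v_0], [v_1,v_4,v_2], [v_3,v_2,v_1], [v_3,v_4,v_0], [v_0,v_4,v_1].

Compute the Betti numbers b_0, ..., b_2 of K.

Take the total order v_0 < v_1 < v_2 < v_3 < v_4 on the vertex set. Then K (dimension 2) consists of the simplices:

  0-simplices (5): [v_0], [v_1], [v_2], [v_3], [v_4]
  1-simplices (10): [v_0,v_1], [v_0,v_2], [v_0,v_3], [v_0,v_4], [v_1,v_2], [v_1,v_3], [v_1,v_4], [v_2,v_3], [v_2,v_4], [v_3,v_4]
  2-simplices (5): [v_0,v_1,v_4], [v_0,v_2,v_3], [v_0,v_3,v_4], [v_1,v_2,v_3], [v_1,v_2,v_4]

giving chain groups C_0 ≅ Z^5, C_1 ≅ Z^10, C_2 ≅ Z^5.

∂_1: C_1 → C_0 is given by ∂[p,q] = [q] − [p]. For instance
  ∂[v_0,v_3] = [v_3] − [v_0].
The 5×10 boundary matrix has rank 4 and Smith normal form diag(1,1,1,1).

∂_2: C_2 → C_1 acts by ∂[p,q,r] = [q,r] − [p,r] + [p,q]. For instance
  ∂[v_1,v_2,v_3] = [v_2,v_3] − [v_1,v_3] + [v_1,v_2],
  ∂[v_1,v_2,v_4] = [v_2,v_4] − [v_1,v_4] + [v_1,v_2].
As a 10×5 matrix over Z this has rank 5, with invariant factors (1,1,1,1,1).

Reading off H_k = ker ∂_k / im ∂_{k+1}:

  H_0: rank C_0 − rank ∂_1 = 5 − 4 = 1, and the invariant factors of ∂_1 are all 1, so H_0 ≅ Z.
  H_1: rank ker ∂_1 − rank ∂_2 = (10 − 4) − 5 = 1, and the invariant factors of ∂_2 are all 1, so H_1 ≅ Z.
  H_2: rank ker ∂_2 − rank ∂_3 = (5 − 5) − 0 = 0, and there is no ∂_3, so H_2 ≅ 0.

As a check, the Euler characteristic is 5 − 10 + 5 = 0, which agrees with 1 − 1 + 0 = 0.

Hence the Betti numbers are b_0 = 1, b_1 = 1, b_2 = 0.

b_0 = 1, b_1 = 1, b_2 = 0.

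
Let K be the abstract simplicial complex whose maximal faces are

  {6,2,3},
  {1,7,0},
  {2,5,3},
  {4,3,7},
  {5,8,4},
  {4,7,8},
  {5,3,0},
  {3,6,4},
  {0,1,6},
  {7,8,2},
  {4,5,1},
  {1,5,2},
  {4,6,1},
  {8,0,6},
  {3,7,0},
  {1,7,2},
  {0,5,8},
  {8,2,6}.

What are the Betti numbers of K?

Order the vertices as 0 < 1 < 2 < 3 < 4 < 5 < 6 < 7 < 8. Listing each simplex with vertices in this order, K has dimension 2 with simplices:

  0-simplices (9): [0], [1], [2], [3], [4], [5], [6], [7], [8]
  1-simplices (27): (27 of them)
  2-simplices (18): [0,1,6], [0,1,7], [0,3,5], [0,3,7], [0,5,8], [0,6,8], [1,2,5], [1,2,7], [1,4,5], [1,4,6], [2,3,5], [2,3,6], [2,6,8], [2,7,8], [3,4,6], [3,4,7], [4,5,8], [4,7,8]

so the chain groups are C_0 ≅ Z^9, C_1 ≅ Z^27, C_2 ≅ Z^18.

∂_1: C_1 → C_0 is given by ∂[p,q] = [q] − [p].
The 9×27 boundary matrix has rank 8 and Smith normal form diag(1,1,1,1,1,1,1,1).

Boundary ∂_2: C_2 → C_1 sends each 2-simplex [p,q,r] to [q,r] − [p,r] + [p,q]. For instance
  ∂[0,5,8] = [5,8] − [0,8] + [0,5],
  ∂[1,2,5] = [2,5] − [1,5] + [1,2].
The resulting 27×18 matrix has rank 17, and its Smith normal form has invariant factors (1,1,1,1,1,1,1,1,1,1,1,1,1,1,1,1,1).

Reading off H_k = ker ∂_k / im ∂_{k+1}:

  H_0: rank C_0 − rank ∂_1 = 9 − 8 = 1, and the invariant factors of ∂_1 are all 1, so H_0 = Z.
  H_1: rank ker ∂_1 − rank ∂_2 = (27 − 8) − 17 = 2, and the invariant factors of ∂_2 are all 1, so H_1 = Z^2.
  H_2: rank ker ∂_2 − rank ∂_3 = (18 − 17) − 0 = 1, and there is no ∂_3, so H_2 = Z.

As a check, the Euler characteristic is 9 − 27 + 18 = 0, which agrees with 1 − 2 + 1 = 0.

Hence the Betti numbers are b_0 = 1, b_1 = 2, b_2 = 1.

b_0 = 1, b_1 = 2, b_2 = 1.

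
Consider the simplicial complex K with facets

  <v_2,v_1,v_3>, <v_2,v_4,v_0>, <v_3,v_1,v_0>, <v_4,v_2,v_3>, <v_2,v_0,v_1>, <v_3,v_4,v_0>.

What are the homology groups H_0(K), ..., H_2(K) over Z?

Order the vertices as v_0 < v_1 < v_2 < v_3 < v_4. Listing each simplex with vertices in this order, K has dimension 2 with simplices:

  0-simplices (5): [v_0], [v_1], [v_2], [v_3], [v_4]
  1-simplices (9): [v_0,v_1], [v_0,v_2], [v_0,v_3], [v_0,v_4], [v_1,v_2], [v_1,v_3], [v_2,v_3], [v_2,v_4], [v_3,v_4]
  2-simplices (6): [v_0,v_1,v_2], [v_0,v_1,v_3], [v_0,v_2,v_4], [v_0,v_3,v_4], [v_1,v_2,v_3], [v_2,v_3,v_4]

giving chain groups C_0 ≅ Z^5, C_1 ≅ Z^9, C_2 ≅ Z^6.

∂_1: C_1 → C_0 is given by ∂[p,q] = [q] − [p]. For instance
  ∂[v_0,v_2] = [v_2] − [v_0].
This gives a 5×9 integer matrix of rank 4; reducing to Smith normal form yields diagonal entries (1,1,1,1).

∂_2: C_2 → C_1 acts by ∂[p,q,r] = [q,r] − [p,r] + [p,q]. For instance
  ∂[v_2,v_3,v_4] = [v_3,v_4] − [v_2,v_4] + [v_2,v_3],
  ∂[v_1,v_2,v_3] = [v_2,v_3] − [v_1,v_3] + [v_1,v_2].
The 9×6 boundary matrix has rank 5 and Smith normal form diag(1,1,1,1,1).

Computing H_k = (kernel of ∂_k) / (image of ∂_{k+1}):

  H_0: rank C_0 − rank ∂_1 = 5 − 4 = 1, and the invariant factors of ∂_1 are all 1, so H_0 = Z.
  H_1: rank ker ∂_1 − rank ∂_2 = (9 − 4) − 5 = 0, and the invariant factors of ∂_2 are all 1, so H_1 = 0.
  H_2: rank ker ∂_2 − rank ∂_3 = (6 − 5) − 0 = 1, and there is no ∂_3, so H_2 = Z.

H_0 = Z,  H_1 = 0,  H_2 = Z.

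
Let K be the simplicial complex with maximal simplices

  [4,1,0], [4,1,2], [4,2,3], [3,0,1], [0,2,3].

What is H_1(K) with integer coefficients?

H_1 = Z.

We work with the vertex ordering 0 < 1 < 2 < 3 < 4. The simplices of K, each written with vertices in increasing order, are:

  0-simplices (5): [0], [1], [2], [3], [4]
  1-simplices (10): [0,1], [0,2], [0,3], [0,4], [1,2], [1,3], [1,4], [2,3], [2,4], [3,4]
  2-simplices (5): [0,1,3], [0,1,4], [0,2,3], [1,2,4], [2,3,4]

Hence C_0 ≅ Z^5, C_1 ≅ Z^10, C_2 ≅ Z^5.

Boundary ∂_1: C_1 → C_0 sends each edge [p,q] (with p < q) to q − p.
The resulting 5×10 matrix has rank 4, and its Smith normal form has invariant factors (1,1,1,1).

The boundary map ∂_2: C_2 → C_1 sends each 2-simplex [p,q,r] to [q,r] − [p,r] + [p,q]. For instance
  ∂[0,2,3] = [2,3] − [0,3] + [0,2],
  ∂[0,1,4] = [1,4] − [0,4] + [0,1].
The 10×5 boundary matrix has rank 5 and Smith normal form diag(1,1,1,1,1).

Reading off H_k = ker ∂_k / im ∂_{k+1}:

  H_1: rank ker ∂_1 − rank ∂_2 = (10 − 4) − 5 = 1, and the invariant factors of ∂_2 are all 1, so H_1 = Z.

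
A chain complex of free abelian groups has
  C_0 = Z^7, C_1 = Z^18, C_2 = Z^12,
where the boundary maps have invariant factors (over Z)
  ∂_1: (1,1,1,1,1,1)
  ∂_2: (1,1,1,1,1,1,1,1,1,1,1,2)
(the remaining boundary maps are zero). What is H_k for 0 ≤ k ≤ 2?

H_0 ≅ Z,  H_1 ≅ Z/2,  H_2 = 0.

H_0: b_0 = 7 − 0 − 6 = 1; torsion from ∂_1 factors > 1: none. So H_0 ≅ Z.
H_1: b_1 = 18 − 6 − 12 = 0; torsion from ∂_2 factors > 1: [2]. So H_1 ≅ Z/2.
H_2: b_2 = 12 − 12 − 0 = 0; torsion from ∂_3 factors > 1: none. So H_2 ≅ 0.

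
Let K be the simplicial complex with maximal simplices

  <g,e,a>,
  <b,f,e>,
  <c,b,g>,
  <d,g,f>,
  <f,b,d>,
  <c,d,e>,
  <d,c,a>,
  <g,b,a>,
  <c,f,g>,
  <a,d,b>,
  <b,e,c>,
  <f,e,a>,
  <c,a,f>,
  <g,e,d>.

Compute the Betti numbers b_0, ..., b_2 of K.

Take the total order a < b < c < d < e < f < g on the vertex set. Then K (dimension 2) consists of the simplices:

  0-simplices (7): a, b, c, d, e, f, g
  1-simplices (21): ab, ac, ad, ae, af, ag, bc, bd, be, bf, bg, cd, ce, cf, cg, de, df, dg, ef, eg, fg
  2-simplices (14): abd, abg, acd, acf, aef, aeg, bce, bcg, bdf, bef, cde, cfg, deg, dfg

giving chain groups C_0 ≅ Z^7, C_1 ≅ Z^21, C_2 ≅ Z^14.

Boundary ∂_1: C_1 → C_0 sends each edge [p,q] (with p < q) to q − p. For instance
  ∂ae = e − a.
As a 7×21 matrix over Z this has rank 6, with invariant factors (1,1,1,1,1,1).

∂_2: C_2 → C_1 sends each 2-simplex [p,q,r] to [q,r] − [p,r] + [p,q]. For instance
  ∂acf = cf − af + ac,
  ∂cde = de − ce + cd.
The resulting 21×14 matrix has rank 13, and its Smith normal form has invariant factors (1,1,1,1,1,1,1,1,1,1,1,1,1).

From H_k ≅ ker(∂_k) / im(∂_{k+1}) we obtain:

  H_0: rank C_0 − rank ∂_1 = 7 − 6 = 1, and the invariant factors of ∂_1 are all 1, so H_0 = Z.
  H_1: rank ker ∂_1 − rank ∂_2 = (21 − 6) − 13 = 2, and the invariant factors of ∂_2 are all 1, so H_1 = Z^2.
  H_2: rank ker ∂_2 − rank ∂_3 = (14 − 13) − 0 = 1, and there is no ∂_3, so H_2 = Z.

As a check, the Euler characteristic is 7 − 21 + 14 = 0, which agrees with 1 − 2 + 1 = 0.

Hence the Betti numbers are b_0 = 1, b_1 = 2, b_2 = 1.

b_0 = 1, b_1 = 2, b_2 = 1.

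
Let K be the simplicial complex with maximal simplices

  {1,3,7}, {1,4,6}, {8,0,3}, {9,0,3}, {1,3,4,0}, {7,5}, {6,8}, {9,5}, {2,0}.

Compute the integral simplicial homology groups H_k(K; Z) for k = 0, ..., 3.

K has 10 vertices, 18 edges, 8 triangles, 1 3-simplex.
rank ∂_0 = 0, rank ∂_1 = 9 ⇒ b_0 = 10 − 0 − 9 = 1; all invariant factors of ∂_1 are 1 so no torsion. So H_0 ≅ Z.
rank ∂_1 = 9, rank ∂_2 = 7 ⇒ b_1 = 18 − 9 − 7 = 2; all invariant factors of ∂_2 are 1 so no torsion. So H_1 ≅ Z^2.
rank ∂_2 = 7, rank ∂_3 = 1 ⇒ b_2 = 8 − 7 − 1 = 0; all invariant factors of ∂_3 are 1 so no torsion. So H_2 ≅ 0.
rank ∂_3 = 1, rank ∂_4 = 0 ⇒ b_3 = 1 − 1 − 0 = 0. So H_3 ≅ 0.

H_0 ≅ Z,  H_1 ≅ Z^2,  H_2 = 0,  H_3 = 0.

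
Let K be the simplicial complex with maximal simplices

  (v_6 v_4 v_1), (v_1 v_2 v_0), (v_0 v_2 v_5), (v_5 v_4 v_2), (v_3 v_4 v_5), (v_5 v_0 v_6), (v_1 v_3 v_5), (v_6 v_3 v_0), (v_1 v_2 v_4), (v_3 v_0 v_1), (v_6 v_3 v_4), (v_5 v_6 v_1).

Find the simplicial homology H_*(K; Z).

Take the total order v_0 < v_1 < v_2 < v_3 < v_4 < v_5 < v_6 on the vertex set. Then K (dimension 2) consists of the simplices:

  0-simplices (7): [v_0], [v_1], [v_2], [v_3], [v_4], [v_5], [v_6]
  1-simplices (18): (18 of them)
  2-simplices (12): (12 of them)

Hence C_0 ≅ Z^7, C_1 ≅ Z^18, C_2 ≅ Z^12.

∂_1: C_1 → C_0 is given by ∂[p,q] = [q] − [p].
As a 7×18 matrix over Z this has rank 6, with invariant factors (1,1,1,1,1,1).

The boundary map ∂_2: C_2 → C_1 acts by ∂[p,q,r] = [q,r] − [p,r] + [p,q]. For instance
  ∂[v_1,v_2,v_4] = [v_2,v_4] − [v_1,v_4] + [v_1,v_2],
  ∂[v_2,v_4,v_5] = [v_4,v_5] − [v_2,v_5] + [v_2,v_4].
The 18×12 boundary matrix has rank 12 and Smith normal form diag(1,1,1,1,1,1,1,1,1,1,1,2).

From H_k ≅ ker(∂_k) / im(∂_{k+1}) we obtain:

  H_0: rank C_0 − rank ∂_1 = 7 − 6 = 1, and the invariant factors of ∂_1 are all 1, so H_0 ≅ Z.
  H_1: rank ker ∂_1 − rank ∂_2 = (18 − 6) − 12 = 0, and ∂_2 has invariant factor 2 > 1, so H_1 ≅ Z/2.
  H_2: rank ker ∂_2 − rank ∂_3 = (12 − 12) − 0 = 0, and there is no ∂_3, so H_2 ≅ 0.

As a check, the Euler characteristic is 7 − 18 + 12 = 1, which agrees with 1 − 0 + 0 = 1.

H_0 = Z,  H_1 = Z/2,  H_2 = 0.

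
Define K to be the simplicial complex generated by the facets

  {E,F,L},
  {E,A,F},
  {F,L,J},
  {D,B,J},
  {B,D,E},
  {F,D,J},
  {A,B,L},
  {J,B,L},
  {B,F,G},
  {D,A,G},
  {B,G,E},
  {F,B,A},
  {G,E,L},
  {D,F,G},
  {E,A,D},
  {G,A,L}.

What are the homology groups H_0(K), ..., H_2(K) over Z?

K has 8 vertices, 24 edges, 16 triangles.
rank ∂_0 = 0, rank ∂_1 = 7 ⇒ b_0 = 8 − 0 − 7 = 1; all invariant factors of ∂_1 are 1 so no torsion. So H_0 ≅ Z.
rank ∂_1 = 7, rank ∂_2 = 15 ⇒ b_1 = 24 − 7 − 15 = 2; all invariant factors of ∂_2 are 1 so no torsion. So H_1 ≅ Z^2.
rank ∂_2 = 15, rank ∂_3 = 0 ⇒ b_2 = 16 − 15 − 0 = 1. So H_2 ≅ Z.

H_0 ≅ Z,  H_1 ≅ Z^2,  H_2 ≅ Z.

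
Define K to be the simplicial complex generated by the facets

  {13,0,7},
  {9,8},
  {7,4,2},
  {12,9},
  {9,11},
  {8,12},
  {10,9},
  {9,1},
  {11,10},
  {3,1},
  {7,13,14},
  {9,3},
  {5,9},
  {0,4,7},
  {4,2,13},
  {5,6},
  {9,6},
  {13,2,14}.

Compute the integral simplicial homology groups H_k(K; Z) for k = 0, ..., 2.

We work with the vertex ordering 0 < 1 < 2 < 3 < 4 < 5 < 6 < 7 < 8 < 9 < 10 < 11 < 12 < 13 < 14. The simplices of K, each written with vertices in increasing order, are:

  0-simplices (15): [0], [1], [2], [3], [4], [5], [6], [7], [8], [9], [10], [11], [12], [13], [14]
  1-simplices (24): (24 of them)
  2-simplices (6): [0,4,7], [0,7,13], [2,4,7], [2,4,13], [2,13,14], [7,13,14]

giving chain groups C_0 ≅ Z^15, C_1 ≅ Z^24, C_2 ≅ Z^6.

Boundary ∂_1: C_1 → C_0 maps an edge to its endpoints' difference, ∂[p,q] = q − p. For instance
  ∂[10,11] = [11] − [10].
This gives a 15×24 integer matrix of rank 13; reducing to Smith normal form yields diagonal entries (1,1,1,1,1,1,1,1,1,1,1,1,1).

∂_2: C_2 → C_1 sends each 2-simplex [p,q,r] to [q,r] − [p,r] + [p,q]. For instance
  ∂[2,4,13] = [4,13] − [2,13] + [2,4],
  ∂[0,4,7] = [4,7] − [0,7] + [0,4].
The 24×6 boundary matrix has rank 6 and Smith normal form diag(1,1,1,1,1,1).

Computing H_k = (kernel of ∂_k) / (image of ∂_{k+1}):

  H_0: rank C_0 − rank ∂_1 = 15 − 13 = 2, and the invariant factors of ∂_1 are all 1, so H_0 ≅ Z^2.
  H_1: rank ker ∂_1 − rank ∂_2 = (24 − 13) − 6 = 5, and the invariant factors of ∂_2 are all 1, so H_1 ≅ Z^5.
  H_2: rank ker ∂_2 − rank ∂_3 = (6 − 6) − 0 = 0, and there is no ∂_3, so H_2 ≅ 0.

As a check, the Euler characteristic is 15 − 24 + 6 = -3, which agrees with 2 − 5 + 0 = -3.

H_0 ≅ Z^2,  H_1 ≅ Z^5,  H_2 = 0.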